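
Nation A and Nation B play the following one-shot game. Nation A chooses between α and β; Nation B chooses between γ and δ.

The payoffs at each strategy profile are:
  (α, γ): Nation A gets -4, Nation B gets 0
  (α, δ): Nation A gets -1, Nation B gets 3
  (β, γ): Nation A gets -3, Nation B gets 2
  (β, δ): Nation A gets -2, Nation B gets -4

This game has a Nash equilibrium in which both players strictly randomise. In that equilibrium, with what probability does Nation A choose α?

Let p be the probability that Nation A plays α. In a completely mixed equilibrium, Nation B must be indifferent between γ and δ.
Nation B's expected payoff from γ is 2(1−p); from δ it is 3p − 4(1−p).
Setting these equal: −2p + 2 = 7p − 4, so p = 2/3.

2/3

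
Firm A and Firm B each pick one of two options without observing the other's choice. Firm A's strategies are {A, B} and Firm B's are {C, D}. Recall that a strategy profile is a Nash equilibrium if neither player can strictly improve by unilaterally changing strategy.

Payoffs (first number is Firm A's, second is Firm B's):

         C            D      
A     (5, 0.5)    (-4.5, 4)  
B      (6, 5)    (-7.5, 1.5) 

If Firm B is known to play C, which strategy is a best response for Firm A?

Against C, Firm A earns 5 from A and 6 from B.
So B is the best response.

B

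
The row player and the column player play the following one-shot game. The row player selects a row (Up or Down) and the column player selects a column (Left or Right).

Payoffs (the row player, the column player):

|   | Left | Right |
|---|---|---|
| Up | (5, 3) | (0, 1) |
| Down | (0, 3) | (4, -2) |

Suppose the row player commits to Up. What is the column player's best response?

Against Up, the column player earns 3 from Left and 1 from Right.
So Left is the best response.

Left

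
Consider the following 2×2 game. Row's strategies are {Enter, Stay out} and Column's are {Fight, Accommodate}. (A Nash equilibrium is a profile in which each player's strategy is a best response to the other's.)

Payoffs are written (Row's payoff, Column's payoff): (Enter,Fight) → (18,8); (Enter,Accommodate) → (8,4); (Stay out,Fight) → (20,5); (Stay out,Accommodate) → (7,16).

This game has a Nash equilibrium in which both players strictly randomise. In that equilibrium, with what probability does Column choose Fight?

1/3

Let q be the probability that Column plays Fight. In a completely mixed equilibrium, Row must be indifferent between Enter and Stay out.
Row's expected payoff from Enter is 18q + 8(1−q); from Stay out it is 20q + 7(1−q).
Setting these equal: 10q + 8 = 13q + 7, so q = 1/3.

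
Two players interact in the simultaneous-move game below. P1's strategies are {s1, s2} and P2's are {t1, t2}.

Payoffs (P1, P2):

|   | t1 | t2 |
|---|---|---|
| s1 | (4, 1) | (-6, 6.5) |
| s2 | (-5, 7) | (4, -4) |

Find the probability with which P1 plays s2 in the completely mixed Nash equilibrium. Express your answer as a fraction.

1/3

Let r be the probability that P1 plays s1. In a completely mixed equilibrium, P2 must be indifferent between t1 and t2.
P2's expected payoff from t1 is r + 7(1−r); from t2 it is 6.5r − 4(1−r).
Setting these equal: −6r + 7 = 10.5r − 4, so r = 2/3.
Therefore P1 plays s2 with probability 1 − 2/3 = 1/3.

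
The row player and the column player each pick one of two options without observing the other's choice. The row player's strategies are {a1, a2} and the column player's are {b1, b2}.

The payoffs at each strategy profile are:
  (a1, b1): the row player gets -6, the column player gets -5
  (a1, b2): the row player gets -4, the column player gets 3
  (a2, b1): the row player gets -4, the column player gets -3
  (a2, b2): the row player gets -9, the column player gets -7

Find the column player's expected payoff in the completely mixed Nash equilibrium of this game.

-11/3

First find x, the probability the row player plays a1, from the column player's indifference between b1 and b2: −5x − 3(1−x) = 3x − 7(1−x), giving x = 1/3.
Since the column player is indifferent in equilibrium, the column player's expected payoff equals the payoff from either column against (1/3, 2/3). Using b1: −5(1/3) − 3(2/3) = -11/3.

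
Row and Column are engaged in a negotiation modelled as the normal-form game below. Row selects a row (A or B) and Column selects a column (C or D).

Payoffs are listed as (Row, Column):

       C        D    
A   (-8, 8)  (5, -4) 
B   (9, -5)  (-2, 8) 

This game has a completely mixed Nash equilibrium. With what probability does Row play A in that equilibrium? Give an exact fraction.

13/25

Let r be the probability that Row plays A. In a completely mixed equilibrium, Column must be indifferent between C and D.
Column's expected payoff from C is 8r − 5(1−r); from D it is −4r + 8(1−r).
Setting these equal: 13r − 5 = −12r + 8, so r = 13/25.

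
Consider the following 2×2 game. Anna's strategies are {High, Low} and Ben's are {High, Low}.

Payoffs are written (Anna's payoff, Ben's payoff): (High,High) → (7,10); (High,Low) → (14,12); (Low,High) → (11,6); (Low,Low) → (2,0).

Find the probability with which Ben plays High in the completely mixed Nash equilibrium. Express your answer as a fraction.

3/4

Let q be the probability that Ben plays High. In a completely mixed equilibrium, Anna must be indifferent between High and Low.
Anna's expected payoff from High is 7q + 14(1−q); from Low it is 11q + 2(1−q).
Setting these equal: −7q + 14 = 9q + 2, so q = 3/4.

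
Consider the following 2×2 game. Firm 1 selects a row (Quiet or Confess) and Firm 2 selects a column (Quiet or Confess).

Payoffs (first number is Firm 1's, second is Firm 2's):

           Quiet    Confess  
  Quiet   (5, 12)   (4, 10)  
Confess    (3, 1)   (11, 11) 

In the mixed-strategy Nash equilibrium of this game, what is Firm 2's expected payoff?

61/6

First find p, the probability Firm 1 plays Quiet, from Firm 2's indifference between Quiet and Confess: 12p + (1−p) = 10p + 11(1−p), giving p = 5/6.
Since Firm 2 is indifferent in equilibrium, Firm 2's expected payoff equals the payoff from either column against (5/6, 1/6). Using Quiet: 12(5/6) + (1/6) = 61/6.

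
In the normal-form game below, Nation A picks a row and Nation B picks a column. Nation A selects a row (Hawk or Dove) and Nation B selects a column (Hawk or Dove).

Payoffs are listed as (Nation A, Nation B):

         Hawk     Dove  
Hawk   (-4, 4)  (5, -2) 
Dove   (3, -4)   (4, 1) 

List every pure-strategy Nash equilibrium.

(Hawk, Hawk): Nation A prefers Dove (3 > -4) — not an equilibrium.
(Hawk, Dove): Nation B prefers Hawk (4 > -2) — not an equilibrium.
(Dove, Hawk): Nation B prefers Dove (1 > -4) — not an equilibrium.
(Dove, Dove): Nation A prefers Hawk (5 > 4) — not an equilibrium.

none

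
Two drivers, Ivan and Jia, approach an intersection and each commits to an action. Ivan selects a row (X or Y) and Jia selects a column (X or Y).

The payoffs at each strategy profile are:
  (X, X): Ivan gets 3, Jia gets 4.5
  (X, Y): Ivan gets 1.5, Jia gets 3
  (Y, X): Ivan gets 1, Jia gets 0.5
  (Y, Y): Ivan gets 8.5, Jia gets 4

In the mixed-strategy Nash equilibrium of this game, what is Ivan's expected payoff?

8/3

First find q, the probability Jia plays X, from Ivan's indifference between X and Y: 3q + 1.5(1−q) = q + 8.5(1−q), giving q = 7/9.
Since Ivan is indifferent in equilibrium, Ivan's expected payoff equals the payoff from either row against (7/9, 2/9). Using X: 3(7/9) + 1.5(2/9) = 8/3.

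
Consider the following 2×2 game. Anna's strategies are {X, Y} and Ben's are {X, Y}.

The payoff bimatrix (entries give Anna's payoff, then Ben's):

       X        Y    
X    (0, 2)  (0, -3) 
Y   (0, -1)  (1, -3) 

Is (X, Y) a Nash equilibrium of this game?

At (X, Y), Anna earns 0; switching to Y would give 1, so Anna would deviate.
Ben earns -3; switching to X would give 2, so Ben would deviate.
Since at least one player can profitably deviate, this is not a Nash equilibrium.

No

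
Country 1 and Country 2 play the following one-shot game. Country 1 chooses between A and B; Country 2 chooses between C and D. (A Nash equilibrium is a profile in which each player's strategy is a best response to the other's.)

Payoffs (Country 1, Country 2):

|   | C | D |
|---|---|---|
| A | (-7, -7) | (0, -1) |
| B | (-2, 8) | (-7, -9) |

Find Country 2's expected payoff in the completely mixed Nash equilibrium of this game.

-71/23

First find p, the probability Country 1 plays A, from Country 2's indifference between C and D: −7p + 8(1−p) = −p − 9(1−p), giving p = 17/23.
Since Country 2 is indifferent in equilibrium, Country 2's expected payoff equals the payoff from either column against (17/23, 6/23). Using C: −7(17/23) + 8(6/23) = -71/23.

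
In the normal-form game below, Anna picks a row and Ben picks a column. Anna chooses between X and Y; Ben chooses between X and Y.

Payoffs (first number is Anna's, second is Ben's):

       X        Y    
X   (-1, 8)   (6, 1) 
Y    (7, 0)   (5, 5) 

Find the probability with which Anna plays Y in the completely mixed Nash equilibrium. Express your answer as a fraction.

Let p be the probability that Anna plays X. In a completely mixed equilibrium, Ben must be indifferent between X and Y.
Ben's expected payoff from X is 8p; from Y it is p + 5(1−p).
Setting these equal: 8p = −4p + 5, so p = 5/12.
Therefore Anna plays Y with probability 1 − 5/12 = 7/12.

7/12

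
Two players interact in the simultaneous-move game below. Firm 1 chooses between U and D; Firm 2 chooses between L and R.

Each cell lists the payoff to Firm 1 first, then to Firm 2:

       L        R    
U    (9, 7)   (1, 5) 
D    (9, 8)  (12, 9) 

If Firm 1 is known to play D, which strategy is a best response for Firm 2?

Against D, Firm 2 earns 8 from L and 9 from R.
So R is the best response.

R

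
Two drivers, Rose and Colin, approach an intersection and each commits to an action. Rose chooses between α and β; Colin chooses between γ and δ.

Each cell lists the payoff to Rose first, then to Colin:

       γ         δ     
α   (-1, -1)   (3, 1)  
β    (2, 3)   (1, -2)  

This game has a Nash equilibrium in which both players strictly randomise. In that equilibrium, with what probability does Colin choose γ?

2/5

Let q be the probability that Colin plays γ. In a completely mixed equilibrium, Rose must be indifferent between α and β.
Rose's expected payoff from α is −q + 3(1−q); from β it is 2q + (1−q).
Setting these equal: −4q + 3 = q + 1, so q = 2/5.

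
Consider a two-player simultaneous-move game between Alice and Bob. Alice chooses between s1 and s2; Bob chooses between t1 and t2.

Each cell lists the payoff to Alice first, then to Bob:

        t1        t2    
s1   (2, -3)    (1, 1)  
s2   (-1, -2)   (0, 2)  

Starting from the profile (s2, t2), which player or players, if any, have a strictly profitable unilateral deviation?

Alice

Alice at (s2, t2) earns 0; deviating to s1 yields 1 — a strict improvement.
Bob earns 2; deviating to t1 yields -2 — not better.
Only Alice has a strictly profitable deviation.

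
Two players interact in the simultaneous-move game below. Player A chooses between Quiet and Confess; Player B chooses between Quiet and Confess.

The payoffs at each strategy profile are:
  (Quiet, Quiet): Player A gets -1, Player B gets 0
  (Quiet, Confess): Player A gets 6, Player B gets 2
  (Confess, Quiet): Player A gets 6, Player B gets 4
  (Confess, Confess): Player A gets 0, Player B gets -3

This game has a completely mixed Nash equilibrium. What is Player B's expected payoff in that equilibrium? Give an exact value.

First find p, the probability Player A plays Quiet, from Player B's indifference between Quiet and Confess: 4(1−p) = 2p − 3(1−p), giving p = 7/9.
Since Player B is indifferent in equilibrium, Player B's expected payoff equals the payoff from either column against (7/9, 2/9). Using Quiet: 4(2/9) = 8/9.

8/9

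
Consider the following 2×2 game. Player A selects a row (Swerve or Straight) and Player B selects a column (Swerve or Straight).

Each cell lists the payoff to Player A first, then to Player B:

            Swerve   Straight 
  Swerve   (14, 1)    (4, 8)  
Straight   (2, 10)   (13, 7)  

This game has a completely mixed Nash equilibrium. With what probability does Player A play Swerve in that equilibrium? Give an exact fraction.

3/10

Let r be the probability that Player A plays Swerve. In a completely mixed equilibrium, Player B must be indifferent between Swerve and Straight.
Player B's expected payoff from Swerve is r + 10(1−r); from Straight it is 8r + 7(1−r).
Setting these equal: −9r + 10 = r + 7, so r = 3/10.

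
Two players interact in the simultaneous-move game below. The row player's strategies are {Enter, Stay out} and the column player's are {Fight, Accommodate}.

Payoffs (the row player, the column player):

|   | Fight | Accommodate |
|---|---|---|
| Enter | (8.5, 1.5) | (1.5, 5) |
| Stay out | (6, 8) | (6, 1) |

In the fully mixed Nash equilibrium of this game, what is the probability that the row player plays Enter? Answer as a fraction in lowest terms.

2/3

Let x be the probability that the row player plays Enter. In a completely mixed equilibrium, the column player must be indifferent between Fight and Accommodate.
The column player's expected payoff from Fight is 1.5x + 8(1−x); from Accommodate it is 5x + (1−x).
Setting these equal: −6.5x + 8 = 4x + 1, so x = 2/3.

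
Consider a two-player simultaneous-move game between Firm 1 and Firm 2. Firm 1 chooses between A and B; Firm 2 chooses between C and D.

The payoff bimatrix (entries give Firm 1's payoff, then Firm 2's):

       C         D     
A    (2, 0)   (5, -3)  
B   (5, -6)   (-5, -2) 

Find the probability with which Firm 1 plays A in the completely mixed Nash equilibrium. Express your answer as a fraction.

Let p be the probability that Firm 1 plays A. In a completely mixed equilibrium, Firm 2 must be indifferent between C and D.
Firm 2's expected payoff from C is −6(1−p); from D it is −3p − 2(1−p).
Setting these equal: 6p − 6 = −p − 2, so p = 4/7.

4/7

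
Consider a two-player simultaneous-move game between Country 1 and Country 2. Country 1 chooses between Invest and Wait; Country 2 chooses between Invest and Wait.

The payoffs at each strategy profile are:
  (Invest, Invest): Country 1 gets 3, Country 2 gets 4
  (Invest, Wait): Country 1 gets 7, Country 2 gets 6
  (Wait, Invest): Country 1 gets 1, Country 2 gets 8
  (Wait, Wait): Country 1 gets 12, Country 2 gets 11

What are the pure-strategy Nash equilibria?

(Invest, Invest): Country 2 prefers Wait (6 > 4) — not an equilibrium.
(Invest, Wait): Country 1 prefers Wait (12 > 7) — not an equilibrium.
(Wait, Invest): Country 1 prefers Invest (3 > 1); Country 2 prefers Wait (11 > 8) — not an equilibrium.
(Wait, Wait): Country 1 gets 12 ≥ 7 from Invest, and Country 2 gets 11 ≥ 8 from Invest — Nash equilibrium.

(Wait, Wait)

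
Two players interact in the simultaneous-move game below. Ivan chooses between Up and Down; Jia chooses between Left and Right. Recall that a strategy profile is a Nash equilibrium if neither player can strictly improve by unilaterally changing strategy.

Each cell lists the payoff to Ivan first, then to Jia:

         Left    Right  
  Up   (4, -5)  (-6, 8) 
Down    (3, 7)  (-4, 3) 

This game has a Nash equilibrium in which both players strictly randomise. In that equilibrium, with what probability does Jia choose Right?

Let y be the probability that Jia plays Left. In a completely mixed equilibrium, Ivan must be indifferent between Up and Down.
Ivan's expected payoff from Up is 4y − 6(1−y); from Down it is 3y − 4(1−y).
Setting these equal: 10y − 6 = 7y − 4, so y = 2/3.
Therefore Jia plays Right with probability 1 − 2/3 = 1/3.

1/3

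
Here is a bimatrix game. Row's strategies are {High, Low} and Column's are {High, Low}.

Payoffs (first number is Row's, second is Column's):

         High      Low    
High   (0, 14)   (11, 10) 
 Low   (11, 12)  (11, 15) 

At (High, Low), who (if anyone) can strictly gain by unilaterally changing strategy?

Column

Row at (High, Low) earns 11; deviating to Low yields 11 — not better.
Column earns 10; deviating to High yields 14 — a strict improvement.
Only Column has a strictly profitable deviation.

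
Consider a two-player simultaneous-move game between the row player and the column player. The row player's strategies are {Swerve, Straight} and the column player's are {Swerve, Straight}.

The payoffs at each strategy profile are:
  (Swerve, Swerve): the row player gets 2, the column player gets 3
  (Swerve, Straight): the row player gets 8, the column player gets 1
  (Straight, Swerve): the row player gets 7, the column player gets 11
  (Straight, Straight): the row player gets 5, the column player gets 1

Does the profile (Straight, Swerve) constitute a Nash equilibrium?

At (Straight, Swerve), the row player earns 7; switching to Swerve would give 2, so the row player has no profitable deviation.
The column player earns 11; switching to Straight would give 1, so the column player has no profitable deviation.
Neither player can gain by a unilateral deviation, so this profile is a Nash equilibrium.

Yes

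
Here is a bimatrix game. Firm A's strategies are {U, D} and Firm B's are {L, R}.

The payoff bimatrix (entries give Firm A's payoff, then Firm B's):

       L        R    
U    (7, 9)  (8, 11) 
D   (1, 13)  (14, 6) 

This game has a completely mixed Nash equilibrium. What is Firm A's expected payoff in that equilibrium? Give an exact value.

15/2

First find q, the probability Firm B plays L, from Firm A's indifference between U and D: 7q + 8(1−q) = q + 14(1−q), giving q = 1/2.
Since Firm A is indifferent in equilibrium, Firm A's expected payoff equals the payoff from either row against (1/2, 1/2). Using U: 7(1/2) + 8(1/2) = 15/2.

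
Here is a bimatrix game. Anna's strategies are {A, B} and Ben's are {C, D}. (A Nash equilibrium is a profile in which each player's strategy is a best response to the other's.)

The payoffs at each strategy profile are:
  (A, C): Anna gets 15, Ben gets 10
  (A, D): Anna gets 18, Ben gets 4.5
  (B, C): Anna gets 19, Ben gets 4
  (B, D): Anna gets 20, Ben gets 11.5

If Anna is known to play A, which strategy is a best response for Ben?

C

Against A, Ben earns 10 from C and 4.5 from D.
So C is the best response.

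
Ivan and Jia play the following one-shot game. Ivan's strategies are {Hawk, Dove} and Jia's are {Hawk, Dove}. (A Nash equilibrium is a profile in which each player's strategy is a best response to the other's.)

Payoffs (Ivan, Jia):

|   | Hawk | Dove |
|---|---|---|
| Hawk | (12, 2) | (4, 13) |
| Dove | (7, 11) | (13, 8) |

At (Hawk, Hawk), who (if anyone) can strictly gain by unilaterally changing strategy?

Ivan at (Hawk, Hawk) earns 12; deviating to Dove yields 7 — not better.
Jia earns 2; deviating to Dove yields 13 — a strict improvement.
Only Jia has a strictly profitable deviation.

Jia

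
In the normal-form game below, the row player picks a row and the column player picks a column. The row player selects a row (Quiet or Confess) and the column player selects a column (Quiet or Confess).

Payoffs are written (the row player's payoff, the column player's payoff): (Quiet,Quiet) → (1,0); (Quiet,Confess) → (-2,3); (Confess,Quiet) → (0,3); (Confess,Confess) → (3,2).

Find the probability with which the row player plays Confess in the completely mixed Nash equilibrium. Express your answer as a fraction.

3/4

Let x be the probability that the row player plays Quiet. In a completely mixed equilibrium, the column player must be indifferent between Quiet and Confess.
The column player's expected payoff from Quiet is 3(1−x); from Confess it is 3x + 2(1−x).
Setting these equal: −3x + 3 = x + 2, so x = 1/4.
Therefore the row player plays Confess with probability 1 − 1/4 = 3/4.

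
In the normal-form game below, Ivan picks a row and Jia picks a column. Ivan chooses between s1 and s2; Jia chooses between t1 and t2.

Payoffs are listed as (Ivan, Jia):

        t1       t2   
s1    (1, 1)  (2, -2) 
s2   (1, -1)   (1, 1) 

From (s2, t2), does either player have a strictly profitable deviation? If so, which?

Ivan

Ivan at (s2, t2) earns 1; deviating to s1 yields 2 — a strict improvement.
Jia earns 1; deviating to t1 yields -1 — not better.
Only Ivan has a strictly profitable deviation.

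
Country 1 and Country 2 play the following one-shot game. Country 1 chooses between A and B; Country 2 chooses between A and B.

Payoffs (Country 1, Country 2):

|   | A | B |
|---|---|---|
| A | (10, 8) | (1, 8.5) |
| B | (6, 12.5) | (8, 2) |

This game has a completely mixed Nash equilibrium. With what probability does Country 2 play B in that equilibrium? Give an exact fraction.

4/11

Let y be the probability that Country 2 plays A. In a completely mixed equilibrium, Country 1 must be indifferent between A and B.
Country 1's expected payoff from A is 10y + (1−y); from B it is 6y + 8(1−y).
Setting these equal: 9y + 1 = −2y + 8, so y = 7/11.
Therefore Country 2 plays B with probability 1 − 7/11 = 4/11.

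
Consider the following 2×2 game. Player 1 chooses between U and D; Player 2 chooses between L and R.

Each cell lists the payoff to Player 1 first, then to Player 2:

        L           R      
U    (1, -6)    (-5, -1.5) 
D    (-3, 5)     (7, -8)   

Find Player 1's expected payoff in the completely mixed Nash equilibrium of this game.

-1/2

First find y, the probability Player 2 plays L, from Player 1's indifference between U and D: y − 5(1−y) = −3y + 7(1−y), giving y = 3/4.
Since Player 1 is indifferent in equilibrium, Player 1's expected payoff equals the payoff from either row against (3/4, 1/4). Using U: (3/4) − 5(1/4) = -1/2.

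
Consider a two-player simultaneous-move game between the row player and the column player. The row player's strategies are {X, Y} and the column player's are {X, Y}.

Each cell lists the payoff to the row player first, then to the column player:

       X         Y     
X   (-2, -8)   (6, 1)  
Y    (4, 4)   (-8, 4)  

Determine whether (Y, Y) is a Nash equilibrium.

At (Y, Y), the row player earns -8; switching to X would give 6, so the row player would deviate.
The column player earns 4; switching to X would give 4, so the column player has no profitable deviation.
Since at least one player can profitably deviate, this is not a Nash equilibrium.

No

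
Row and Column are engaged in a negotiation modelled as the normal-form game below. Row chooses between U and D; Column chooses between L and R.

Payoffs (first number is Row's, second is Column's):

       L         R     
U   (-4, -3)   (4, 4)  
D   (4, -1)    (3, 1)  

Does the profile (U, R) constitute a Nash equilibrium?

At (U, R), Row earns 4; switching to D would give 3, so Row has no profitable deviation.
Column earns 4; switching to L would give -3, so Column has no profitable deviation.
Neither player can gain by a unilateral deviation, so this profile is a Nash equilibrium.

Yes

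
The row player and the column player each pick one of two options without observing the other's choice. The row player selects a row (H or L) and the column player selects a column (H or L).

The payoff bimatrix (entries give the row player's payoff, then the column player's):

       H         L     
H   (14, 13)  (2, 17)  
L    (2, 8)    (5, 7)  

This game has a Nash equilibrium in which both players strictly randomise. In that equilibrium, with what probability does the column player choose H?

Let q be the probability that the column player plays H. In a completely mixed equilibrium, the row player must be indifferent between H and L.
The row player's expected payoff from H is 14q + 2(1−q); from L it is 2q + 5(1−q).
Setting these equal: 12q + 2 = −3q + 5, so q = 1/5.

1/5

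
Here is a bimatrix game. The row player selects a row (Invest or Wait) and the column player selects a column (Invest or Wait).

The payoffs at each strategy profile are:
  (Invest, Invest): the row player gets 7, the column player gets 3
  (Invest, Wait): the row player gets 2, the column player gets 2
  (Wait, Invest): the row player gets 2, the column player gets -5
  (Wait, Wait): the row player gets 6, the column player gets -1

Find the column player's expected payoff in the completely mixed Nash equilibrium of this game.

First find x, the probability the row player plays Invest, from the column player's indifference between Invest and Wait: 3x − 5(1−x) = 2x − (1−x), giving x = 4/5.
Since the column player is indifferent in equilibrium, the column player's expected payoff equals the payoff from either column against (4/5, 1/5). Using Invest: 3(4/5) − 5(1/5) = 7/5.

7/5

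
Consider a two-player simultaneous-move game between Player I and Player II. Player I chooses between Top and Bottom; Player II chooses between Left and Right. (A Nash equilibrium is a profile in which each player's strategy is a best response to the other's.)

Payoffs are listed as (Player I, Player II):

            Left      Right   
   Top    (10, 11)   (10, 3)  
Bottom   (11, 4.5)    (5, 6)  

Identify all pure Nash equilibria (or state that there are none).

(Top, Left): Player I prefers Bottom (11 > 10) — not an equilibrium.
(Top, Right): Player II prefers Left (11 > 3) — not an equilibrium.
(Bottom, Left): Player II prefers Right (6 > 4.5) — not an equilibrium.
(Bottom, Right): Player I prefers Top (10 > 5) — not an equilibrium.

none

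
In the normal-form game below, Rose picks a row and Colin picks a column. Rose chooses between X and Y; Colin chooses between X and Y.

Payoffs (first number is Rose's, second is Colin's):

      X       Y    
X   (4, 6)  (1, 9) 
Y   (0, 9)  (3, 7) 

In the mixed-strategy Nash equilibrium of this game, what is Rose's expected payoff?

First find y, the probability Colin plays X, from Rose's indifference between X and Y: 4y + (1−y) = 3(1−y), giving y = 1/3.
Since Rose is indifferent in equilibrium, Rose's expected payoff equals the payoff from either row against (1/3, 2/3). Using X: 4(1/3) + (2/3) = 2.

2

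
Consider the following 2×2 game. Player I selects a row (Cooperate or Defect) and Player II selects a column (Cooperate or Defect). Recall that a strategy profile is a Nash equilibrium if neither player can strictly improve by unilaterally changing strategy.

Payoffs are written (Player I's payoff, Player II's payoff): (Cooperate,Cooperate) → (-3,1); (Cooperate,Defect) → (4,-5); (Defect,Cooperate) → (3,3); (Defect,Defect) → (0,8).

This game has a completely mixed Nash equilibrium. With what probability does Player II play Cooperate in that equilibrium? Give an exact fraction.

Let c be the probability that Player II plays Cooperate. In a completely mixed equilibrium, Player I must be indifferent between Cooperate and Defect.
Player I's expected payoff from Cooperate is −3c + 4(1−c); from Defect it is 3c.
Setting these equal: −7c + 4 = 3c, so c = 2/5.

2/5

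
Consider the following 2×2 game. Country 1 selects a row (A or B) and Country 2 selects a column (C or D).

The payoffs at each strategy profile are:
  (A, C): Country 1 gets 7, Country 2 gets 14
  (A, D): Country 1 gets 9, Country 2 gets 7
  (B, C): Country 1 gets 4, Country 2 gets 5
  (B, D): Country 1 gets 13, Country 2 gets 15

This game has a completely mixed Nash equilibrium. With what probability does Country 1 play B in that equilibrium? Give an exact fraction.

7/17

Let r be the probability that Country 1 plays A. In a completely mixed equilibrium, Country 2 must be indifferent between C and D.
Country 2's expected payoff from C is 14r + 5(1−r); from D it is 7r + 15(1−r).
Setting these equal: 9r + 5 = −8r + 15, so r = 10/17.
Therefore Country 1 plays B with probability 1 − 10/17 = 7/17.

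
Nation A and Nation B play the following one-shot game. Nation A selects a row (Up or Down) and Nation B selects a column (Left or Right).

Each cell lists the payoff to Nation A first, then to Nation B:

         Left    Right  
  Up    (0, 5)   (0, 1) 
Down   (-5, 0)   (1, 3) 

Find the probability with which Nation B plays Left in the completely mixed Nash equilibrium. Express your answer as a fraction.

Let y be the probability that Nation B plays Left. In a completely mixed equilibrium, Nation A must be indifferent between Up and Down.
Nation A's expected payoff from Up is 0; from Down it is −5y + (1−y).
Setting these equal: 0 = −6y + 1, so y = 1/6.

1/6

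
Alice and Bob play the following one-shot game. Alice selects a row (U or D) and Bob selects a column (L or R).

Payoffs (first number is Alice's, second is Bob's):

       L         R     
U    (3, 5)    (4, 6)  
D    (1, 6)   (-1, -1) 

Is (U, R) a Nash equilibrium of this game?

Yes

At (U, R), Alice earns 4; switching to D would give -1, so Alice has no profitable deviation.
Bob earns 6; switching to L would give 5, so Bob has no profitable deviation.
Neither player can gain by a unilateral deviation, so this profile is a Nash equilibrium.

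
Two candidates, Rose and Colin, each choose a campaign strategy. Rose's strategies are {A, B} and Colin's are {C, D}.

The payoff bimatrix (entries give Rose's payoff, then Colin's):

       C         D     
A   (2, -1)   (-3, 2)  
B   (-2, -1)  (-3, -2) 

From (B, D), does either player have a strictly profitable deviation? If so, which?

Colin

Rose at (B, D) earns -3; deviating to A yields -3 — not better.
Colin earns -2; deviating to C yields -1 — a strict improvement.
Only Colin has a strictly profitable deviation.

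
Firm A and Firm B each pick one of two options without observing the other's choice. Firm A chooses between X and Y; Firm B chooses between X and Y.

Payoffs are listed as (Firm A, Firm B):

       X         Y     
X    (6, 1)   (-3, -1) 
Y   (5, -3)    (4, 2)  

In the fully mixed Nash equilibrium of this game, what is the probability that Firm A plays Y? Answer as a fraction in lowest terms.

2/7

Let p be the probability that Firm A plays X. In a completely mixed equilibrium, Firm B must be indifferent between X and Y.
Firm B's expected payoff from X is p − 3(1−p); from Y it is −p + 2(1−p).
Setting these equal: 4p − 3 = −3p + 2, so p = 5/7.
Therefore Firm A plays Y with probability 1 − 5/7 = 2/7.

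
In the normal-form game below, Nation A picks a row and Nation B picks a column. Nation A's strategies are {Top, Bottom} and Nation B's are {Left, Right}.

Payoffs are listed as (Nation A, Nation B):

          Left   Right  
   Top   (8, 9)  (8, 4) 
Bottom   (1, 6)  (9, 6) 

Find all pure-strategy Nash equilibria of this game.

(Top, Left) and (Bottom, Right)

(Top, Left): Nation A gets 8 ≥ 1 from Bottom, and Nation B gets 9 ≥ 4 from Right — Nash equilibrium.
(Top, Right): Nation A prefers Bottom (9 > 8); Nation B prefers Left (9 > 4) — not an equilibrium.
(Bottom, Left): Nation A prefers Top (8 > 1) — not an equilibrium.
(Bottom, Right): Nation A gets 9 ≥ 8 from Top, and Nation B gets 6 ≥ 6 from Left — Nash equilibrium.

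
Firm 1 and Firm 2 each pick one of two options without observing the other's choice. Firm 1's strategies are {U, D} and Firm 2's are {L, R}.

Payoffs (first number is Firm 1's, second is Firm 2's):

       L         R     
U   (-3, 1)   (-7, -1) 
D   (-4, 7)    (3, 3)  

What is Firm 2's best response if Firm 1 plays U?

Against U, Firm 2 earns 1 from L and -1 from R.
So L is the best response.

L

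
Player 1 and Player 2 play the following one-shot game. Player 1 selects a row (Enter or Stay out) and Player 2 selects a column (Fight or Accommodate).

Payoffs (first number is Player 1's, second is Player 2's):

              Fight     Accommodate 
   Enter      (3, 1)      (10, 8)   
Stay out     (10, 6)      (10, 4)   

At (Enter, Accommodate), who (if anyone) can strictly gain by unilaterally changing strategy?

Player 1 at (Enter, Accommodate) earns 10; deviating to Stay out yields 10 — not better.
Player 2 earns 8; deviating to Fight yields 1 — not better.
Neither player can strictly improve; the profile is a Nash equilibrium.

Neither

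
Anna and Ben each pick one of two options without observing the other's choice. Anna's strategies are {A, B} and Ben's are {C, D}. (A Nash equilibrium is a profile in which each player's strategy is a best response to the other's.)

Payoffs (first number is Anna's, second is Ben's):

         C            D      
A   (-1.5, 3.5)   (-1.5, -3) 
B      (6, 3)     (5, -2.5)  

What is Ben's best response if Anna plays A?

C

Against A, Ben earns 3.5 from C and -3 from D.
So C is the best response.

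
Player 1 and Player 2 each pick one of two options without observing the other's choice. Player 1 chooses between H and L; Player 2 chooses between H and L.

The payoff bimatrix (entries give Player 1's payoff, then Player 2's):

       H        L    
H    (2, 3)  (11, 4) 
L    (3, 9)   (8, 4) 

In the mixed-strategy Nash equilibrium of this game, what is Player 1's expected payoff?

First find q, the probability Player 2 plays H, from Player 1's indifference between H and L: 2q + 11(1−q) = 3q + 8(1−q), giving q = 3/4.
Since Player 1 is indifferent in equilibrium, Player 1's expected payoff equals the payoff from either row against (3/4, 1/4). Using H: 2(3/4) + 11(1/4) = 17/4.

17/4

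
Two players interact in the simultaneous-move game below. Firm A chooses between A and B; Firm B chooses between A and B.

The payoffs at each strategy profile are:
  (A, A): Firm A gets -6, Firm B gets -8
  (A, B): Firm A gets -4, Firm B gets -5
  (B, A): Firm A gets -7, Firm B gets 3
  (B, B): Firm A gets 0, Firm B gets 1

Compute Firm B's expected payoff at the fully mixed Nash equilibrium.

First find x, the probability Firm A plays A, from Firm B's indifference between A and B: −8x + 3(1−x) = −5x + (1−x), giving x = 2/5.
Since Firm B is indifferent in equilibrium, Firm B's expected payoff equals the payoff from either column against (2/5, 3/5). Using A: −8(2/5) + 3(3/5) = -7/5.

-7/5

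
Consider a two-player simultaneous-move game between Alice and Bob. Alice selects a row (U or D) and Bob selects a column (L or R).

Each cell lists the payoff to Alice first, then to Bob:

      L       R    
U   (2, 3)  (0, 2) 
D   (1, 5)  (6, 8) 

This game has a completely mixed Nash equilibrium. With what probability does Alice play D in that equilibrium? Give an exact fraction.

1/4

Let r be the probability that Alice plays U. In a completely mixed equilibrium, Bob must be indifferent between L and R.
Bob's expected payoff from L is 3r + 5(1−r); from R it is 2r + 8(1−r).
Setting these equal: −2r + 5 = −6r + 8, so r = 3/4.
Therefore Alice plays D with probability 1 − 3/4 = 1/4.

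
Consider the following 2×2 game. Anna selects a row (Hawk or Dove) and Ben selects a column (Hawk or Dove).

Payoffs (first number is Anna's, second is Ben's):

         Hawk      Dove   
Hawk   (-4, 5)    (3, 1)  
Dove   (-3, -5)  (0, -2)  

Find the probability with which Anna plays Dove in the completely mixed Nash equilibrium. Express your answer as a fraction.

Let x be the probability that Anna plays Hawk. In a completely mixed equilibrium, Ben must be indifferent between Hawk and Dove.
Ben's expected payoff from Hawk is 5x − 5(1−x); from Dove it is x − 2(1−x).
Setting these equal: 10x − 5 = 3x − 2, so x = 3/7.
Therefore Anna plays Dove with probability 1 − 3/7 = 4/7.

4/7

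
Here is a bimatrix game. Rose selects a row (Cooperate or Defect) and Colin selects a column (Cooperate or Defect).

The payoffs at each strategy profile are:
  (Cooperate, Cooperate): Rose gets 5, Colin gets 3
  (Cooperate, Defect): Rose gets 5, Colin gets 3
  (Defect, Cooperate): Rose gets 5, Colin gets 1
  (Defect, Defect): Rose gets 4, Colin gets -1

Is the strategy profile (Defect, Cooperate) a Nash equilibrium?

At (Defect, Cooperate), Rose earns 5; switching to Cooperate would give 5, so Rose has no profitable deviation.
Colin earns 1; switching to Defect would give -1, so Colin has no profitable deviation.
Neither player can gain by a unilateral deviation, so this profile is a Nash equilibrium.

Yes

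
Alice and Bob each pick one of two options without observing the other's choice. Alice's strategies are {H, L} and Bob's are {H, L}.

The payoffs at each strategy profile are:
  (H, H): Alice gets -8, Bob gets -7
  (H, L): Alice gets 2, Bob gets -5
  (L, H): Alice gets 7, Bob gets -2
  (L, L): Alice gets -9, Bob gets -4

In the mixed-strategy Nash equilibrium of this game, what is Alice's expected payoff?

-29/13

First find y, the probability Bob plays H, from Alice's indifference between H and L: −8y + 2(1−y) = 7y − 9(1−y), giving y = 11/26.
Since Alice is indifferent in equilibrium, Alice's expected payoff equals the payoff from either row against (11/26, 15/26). Using H: −8(11/26) + 2(15/26) = -29/13.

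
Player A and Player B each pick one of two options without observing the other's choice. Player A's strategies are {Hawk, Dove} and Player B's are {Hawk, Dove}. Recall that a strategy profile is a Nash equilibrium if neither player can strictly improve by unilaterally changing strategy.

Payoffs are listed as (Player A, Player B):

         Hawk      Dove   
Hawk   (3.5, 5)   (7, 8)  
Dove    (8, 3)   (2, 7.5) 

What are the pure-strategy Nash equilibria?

(Hawk, Hawk): Player A prefers Dove (8 > 3.5); Player B prefers Dove (8 > 5) — not an equilibrium.
(Hawk, Dove): Player A gets 7 ≥ 2 from Dove, and Player B gets 8 ≥ 5 from Hawk — Nash equilibrium.
(Dove, Hawk): Player B prefers Dove (7.5 > 3) — not an equilibrium.
(Dove, Dove): Player A prefers Hawk (7 > 2) — not an equilibrium.

(Hawk, Dove)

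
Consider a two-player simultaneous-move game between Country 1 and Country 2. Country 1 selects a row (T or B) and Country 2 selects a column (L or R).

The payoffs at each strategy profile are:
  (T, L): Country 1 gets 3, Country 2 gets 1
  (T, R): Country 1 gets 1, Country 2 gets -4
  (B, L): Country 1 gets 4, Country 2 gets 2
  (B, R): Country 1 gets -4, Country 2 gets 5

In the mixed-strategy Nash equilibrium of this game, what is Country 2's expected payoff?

13/8

First find p, the probability Country 1 plays T, from Country 2's indifference between L and R: p + 2(1−p) = −4p + 5(1−p), giving p = 3/8.
Since Country 2 is indifferent in equilibrium, Country 2's expected payoff equals the payoff from either column against (3/8, 5/8). Using L: (3/8) + 2(5/8) = 13/8.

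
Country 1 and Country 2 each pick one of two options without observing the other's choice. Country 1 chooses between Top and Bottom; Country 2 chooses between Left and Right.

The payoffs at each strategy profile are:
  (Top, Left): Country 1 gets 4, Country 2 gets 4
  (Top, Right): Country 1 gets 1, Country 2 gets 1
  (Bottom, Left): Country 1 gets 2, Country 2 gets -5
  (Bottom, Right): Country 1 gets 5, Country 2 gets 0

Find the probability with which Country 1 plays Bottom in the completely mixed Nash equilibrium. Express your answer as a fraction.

3/8

Let p be the probability that Country 1 plays Top. In a completely mixed equilibrium, Country 2 must be indifferent between Left and Right.
Country 2's expected payoff from Left is 4p − 5(1−p); from Right it is p.
Setting these equal: 9p − 5 = p, so p = 5/8.
Therefore Country 1 plays Bottom with probability 1 − 5/8 = 3/8.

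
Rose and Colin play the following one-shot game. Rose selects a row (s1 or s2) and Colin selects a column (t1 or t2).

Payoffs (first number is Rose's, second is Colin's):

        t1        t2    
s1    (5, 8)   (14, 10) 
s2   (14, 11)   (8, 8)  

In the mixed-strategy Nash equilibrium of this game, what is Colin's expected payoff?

46/5

First find x, the probability Rose plays s1, from Colin's indifference between t1 and t2: 8x + 11(1−x) = 10x + 8(1−x), giving x = 3/5.
Since Colin is indifferent in equilibrium, Colin's expected payoff equals the payoff from either column against (3/5, 2/5). Using t1: 8(3/5) + 11(2/5) = 46/5.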